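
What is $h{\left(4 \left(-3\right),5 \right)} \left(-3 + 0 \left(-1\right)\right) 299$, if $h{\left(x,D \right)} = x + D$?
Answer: $6279$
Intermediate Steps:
$h{\left(x,D \right)} = D + x$
$h{\left(4 \left(-3\right),5 \right)} \left(-3 + 0 \left(-1\right)\right) 299 = \left(5 + 4 \left(-3\right)\right) \left(-3 + 0 \left(-1\right)\right) 299 = \left(5 - 12\right) \left(-3 + 0\right) 299 = \left(-7\right) \left(-3\right) 299 = 21 \cdot 299 = 6279$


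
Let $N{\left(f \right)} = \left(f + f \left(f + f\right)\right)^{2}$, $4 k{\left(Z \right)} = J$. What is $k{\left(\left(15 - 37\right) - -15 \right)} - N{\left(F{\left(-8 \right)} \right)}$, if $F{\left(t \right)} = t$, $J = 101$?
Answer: $- \frac{57499}{4} \approx -14375.0$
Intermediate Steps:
$k{\left(Z \right)} = \frac{101}{4}$ ($k{\left(Z \right)} = \frac{1}{4} \cdot 101 = \frac{101}{4}$)
$N{\left(f \right)} = \left(f + 2 f^{2}\right)^{2}$ ($N{\left(f \right)} = \left(f + f 2 f\right)^{2} = \left(f + 2 f^{2}\right)^{2}$)
$k{\left(\left(15 - 37\right) - -15 \right)} - N{\left(F{\left(-8 \right)} \right)} = \frac{101}{4} - \left(-8\right)^{2} \left(1 + 2 \left(-8\right)\right)^{2} = \frac{101}{4} - 64 \left(1 - 16\right)^{2} = \frac{101}{4} - 64 \left(-15\right)^{2} = \frac{101}{4} - 64 \cdot 225 = \frac{101}{4} - 14400 = - \frac{57499}{4}$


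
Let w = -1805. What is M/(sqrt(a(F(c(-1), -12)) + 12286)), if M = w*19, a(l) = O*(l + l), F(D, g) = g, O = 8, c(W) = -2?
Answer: -34295*sqrt(12094)/12094 ≈ -311.85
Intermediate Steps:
a(l) = 16*l (a(l) = 8*(l + l) = 8*(2*l) = 16*l)
M = -34295 (M = -1805*19 = -34295)
M/(sqrt(a(F(c(-1), -12)) + 12286)) = -34295/sqrt(16*(-12) + 12286) = -34295/sqrt(-192 + 12286) = -34295*sqrt(12094)/12094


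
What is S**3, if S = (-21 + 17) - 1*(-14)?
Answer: 1000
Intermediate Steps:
S = 10 (S = -4 + 14 = 10)
S**3 = 10**3 = 1000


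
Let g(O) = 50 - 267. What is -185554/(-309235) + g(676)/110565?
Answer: 584247829/976873365 ≈ 0.59808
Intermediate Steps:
g(O) = -217
-185554/(-309235) + g(676)/110565 = -185554/(-309235) - 217/110565 = -185554*(-1/309235) - 217*1/110565 = 185554/309235 - 31/15795 = 584247829/976873365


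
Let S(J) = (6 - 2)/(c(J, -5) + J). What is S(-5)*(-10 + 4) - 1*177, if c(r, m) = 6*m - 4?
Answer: -2293/13 ≈ -176.38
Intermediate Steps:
c(r, m) = -4 + 6*m
S(J) = 4/(-34 + J) (S(J) = (6 - 2)/((-4 + 6*(-5)) + J) = 4/((-4 - 30) + J) = 4/(-34 + J))
S(-5)*(-10 + 4) - 1*177 = (4/(-34 - 5))*(-10 + 4) - 1*177 = (4/(-39))*(-6) - 177 = (4*(-1/39))*(-6) - 177 = -4/39*(-6) - 177 = 8/13 - 177 = -2293/13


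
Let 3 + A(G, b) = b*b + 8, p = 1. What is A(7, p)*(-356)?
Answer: -2136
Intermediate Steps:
A(G, b) = 5 + b² (A(G, b) = -3 + (b*b + 8) = -3 + (b² + 8) = -3 + (8 + b²) = 5 + b²)
A(7, p)*(-356) = (5 + 1²)*(-356) = (5 + 1)*(-356) = 6*(-356) = -2136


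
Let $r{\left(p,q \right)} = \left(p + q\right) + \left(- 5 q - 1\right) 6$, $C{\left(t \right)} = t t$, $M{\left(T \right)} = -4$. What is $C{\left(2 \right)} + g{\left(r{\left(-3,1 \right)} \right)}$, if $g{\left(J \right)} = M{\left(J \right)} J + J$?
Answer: $118$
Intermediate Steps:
$C{\left(t \right)} = t^{2}$
$r{\left(p,q \right)} = -6 + p - 29 q$ ($r{\left(p,q \right)} = \left(p + q\right) + \left(-1 - 5 q\right) 6 = \left(p + q\right) - \left(6 + 30 q\right) = -6 + p - 29 q$)
$g{\left(J \right)} = - 3 J$ ($g{\left(J \right)} = - 4 J + J = - 3 J$)
$C{\left(2 \right)} + g{\left(r{\left(-3,1 \right)} \right)} = 2^{2} - 3 \left(-6 - 3 - 29\right) = 4 - 3 \left(-6 - 3 - 29\right) = 4 - -114 = 4 + 114 = 118$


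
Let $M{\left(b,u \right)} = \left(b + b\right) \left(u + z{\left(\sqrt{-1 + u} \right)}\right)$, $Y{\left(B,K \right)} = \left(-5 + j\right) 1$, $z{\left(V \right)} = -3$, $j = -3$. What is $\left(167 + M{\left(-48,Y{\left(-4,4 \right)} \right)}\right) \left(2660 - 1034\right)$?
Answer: $1988598$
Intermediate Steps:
$Y{\left(B,K \right)} = -8$ ($Y{\left(B,K \right)} = \left(-5 - 3\right) 1 = \left(-8\right) 1 = -8$)
$M{\left(b,u \right)} = 2 b \left(-3 + u\right)$ ($M{\left(b,u \right)} = \left(b + b\right) \left(u - 3\right) = 2 b \left(-3 + u\right)$)
$\left(167 + M{\left(-48,Y{\left(-4,4 \right)} \right)}\right) \left(2660 - 1034\right) = \left(167 + 2 \left(-48\right) \left(-3 - 8\right)\right) \left(2660 - 1034\right) = \left(167 + 2 \left(-48\right) \left(-11\right)\right) 1626 = \left(167 + 1056\right) 1626 = 1223 \cdot 1626 = 1988598$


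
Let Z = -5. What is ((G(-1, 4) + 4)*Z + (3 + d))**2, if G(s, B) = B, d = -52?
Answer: 7921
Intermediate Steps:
((G(-1, 4) + 4)*Z + (3 + d))**2 = ((4 + 4)*(-5) + (3 - 52))**2 = (8*(-5) - 49)**2 = (-40 - 49)**2 = (-89)**2 = 7921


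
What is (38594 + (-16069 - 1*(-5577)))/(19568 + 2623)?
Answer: 28102/22191 ≈ 1.2664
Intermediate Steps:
(38594 + (-16069 - 1*(-5577)))/(19568 + 2623) = (38594 + (-16069 + 5577))/22191 = (38594 - 10492)*(1/22191) = 28102*(1/22191) = 28102/22191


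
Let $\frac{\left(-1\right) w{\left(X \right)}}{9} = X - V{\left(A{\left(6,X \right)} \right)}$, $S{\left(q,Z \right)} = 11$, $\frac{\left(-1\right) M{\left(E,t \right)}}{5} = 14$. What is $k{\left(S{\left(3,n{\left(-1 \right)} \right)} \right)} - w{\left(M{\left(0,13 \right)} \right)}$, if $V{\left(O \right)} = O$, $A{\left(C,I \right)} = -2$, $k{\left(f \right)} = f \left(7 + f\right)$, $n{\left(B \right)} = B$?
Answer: $-414$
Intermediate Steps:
$M{\left(E,t \right)} = -70$ ($M{\left(E,t \right)} = \left(-5\right) 14 = -70$)
$w{\left(X \right)} = -18 - 9 X$ ($w{\left(X \right)} = - 9 \left(X - -2\right) = - 9 \left(X + 2\right) = - 9 \left(2 + X\right) = -18 - 9 X$)
$k{\left(S{\left(3,n{\left(-1 \right)} \right)} \right)} - w{\left(M{\left(0,13 \right)} \right)} = 11 \left(7 + 11\right) - \left(-18 - -630\right) = 11 \cdot 18 - \left(-18 + 630\right) = 198 - 612 = -414$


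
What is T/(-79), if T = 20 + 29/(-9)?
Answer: -151/711 ≈ -0.21238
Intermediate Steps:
T = 151/9 (T = 20 - ⅑*29 = 20 - 29/9 = 151/9 ≈ 16.778)
T/(-79) = (151/9)/(-79) = -1/79*151/9 = -151/711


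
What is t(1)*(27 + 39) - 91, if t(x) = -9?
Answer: -685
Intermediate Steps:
t(1)*(27 + 39) - 91 = -9*(27 + 39) - 91 = -9*66 - 91 = -594 - 91 = -685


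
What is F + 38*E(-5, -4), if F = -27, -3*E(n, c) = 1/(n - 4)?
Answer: -691/27 ≈ -25.593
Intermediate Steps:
E(n, c) = -1/(3*(-4 + n)) (E(n, c) = -1/(3*(n - 4)) = -1/(3*(-4 + n)))
F + 38*E(-5, -4) = -27 + 38*(-1/(-12 + 3*(-5))) = -27 + 38*(-1/(-12 - 15)) = -27 + 38*(-1/(-27)) = -27 + 38*(-1*(-1/27)) = -27 + 38*(1/27) = -27 + 38/27 = -691/27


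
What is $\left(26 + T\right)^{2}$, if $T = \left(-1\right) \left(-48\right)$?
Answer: $5476$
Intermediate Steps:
$T = 48$
$\left(26 + T\right)^{2} = \left(26 + 48\right)^{2} = 74^{2} = 5476$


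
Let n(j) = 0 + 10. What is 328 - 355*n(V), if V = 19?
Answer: -3222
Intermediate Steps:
n(j) = 10
328 - 355*n(V) = 328 - 355*10 = 328 - 3550 = -3222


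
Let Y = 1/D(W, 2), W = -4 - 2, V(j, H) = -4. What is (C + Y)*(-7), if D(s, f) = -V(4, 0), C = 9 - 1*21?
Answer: 329/4 ≈ 82.250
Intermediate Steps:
C = -12 (C = 9 - 21 = -12)
W = -6
D(s, f) = 4 (D(s, f) = -1*(-4) = 4)
Y = ¼ (Y = 1/4 = ¼ ≈ 0.25000)
(C + Y)*(-7) = (-12 + ¼)*(-7) = -47/4*(-7) = 329/4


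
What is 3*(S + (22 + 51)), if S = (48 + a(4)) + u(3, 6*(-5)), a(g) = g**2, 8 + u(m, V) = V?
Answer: 297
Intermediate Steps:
u(m, V) = -8 + V
S = 26 (S = (48 + 4**2) + (-8 + 6*(-5)) = (48 + 16) + (-8 - 30) = 64 - 38 = 26)
3*(S + (22 + 51)) = 3*(26 + (22 + 51)) = 3*(26 + 73) = 3*99 = 297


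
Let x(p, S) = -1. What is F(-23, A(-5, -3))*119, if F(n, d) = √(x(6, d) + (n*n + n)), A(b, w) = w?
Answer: 119*√505 ≈ 2674.2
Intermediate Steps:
F(n, d) = √(-1 + n + n²) (F(n, d) = √(-1 + (n*n + n)) = √(-1 + (n² + n)) = √(-1 + (n + n²)) = √(-1 + n + n²))
F(-23, A(-5, -3))*119 = √(-1 - 23 + (-23)²)*119 = √(-1 - 23 + 529)*119 = √505*119 = 119*√505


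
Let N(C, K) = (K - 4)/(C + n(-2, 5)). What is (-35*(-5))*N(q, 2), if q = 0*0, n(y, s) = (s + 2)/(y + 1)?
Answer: 50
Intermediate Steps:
n(y, s) = (2 + s)/(1 + y)
q = 0
N(C, K) = (-4 + K)/(-7 + C) (N(C, K) = (K - 4)/(C + (2 + 5)/(1 - 2)) = (-4 + K)/(C + 7/(-1)) = (-4 + K)/(C - 1*7) = (-4 + K)/(C - 7) = (-4 + K)/(-7 + C))
(-35*(-5))*N(q, 2) = (-35*(-5))*((-4 + 2)/(-7 + 0)) = 175*(-2/(-7)) = 175*(-⅐*(-2)) = 175*(2/7) = 50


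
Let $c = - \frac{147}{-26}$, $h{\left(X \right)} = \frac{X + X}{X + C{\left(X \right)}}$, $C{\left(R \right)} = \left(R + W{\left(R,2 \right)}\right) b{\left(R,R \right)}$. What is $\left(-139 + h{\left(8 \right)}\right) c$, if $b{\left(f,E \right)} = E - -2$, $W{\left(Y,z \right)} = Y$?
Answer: $- \frac{20419}{26} \approx -785.35$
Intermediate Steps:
$b{\left(f,E \right)} = 2 + E$ ($b{\left(f,E \right)} = E + 2 = 2 + E$)
$C{\left(R \right)} = 2 R \left(2 + R\right)$ ($C{\left(R \right)} = \left(R + R\right) \left(2 + R\right) = 2 R \left(2 + R\right)$)
$h{\left(X \right)} = \frac{2 X}{X + 2 X \left(2 + X\right)}$ ($h{\left(X \right)} = \frac{X + X}{X + 2 X \left(2 + X\right)} = \frac{2 X}{X + 2 X \left(2 + X\right)}$)
$c = \frac{147}{26}$ ($c = \left(-147\right) \left(- \frac{1}{26}\right) = \frac{147}{26} \approx 5.6538$)
$\left(-139 + h{\left(8 \right)}\right) c = \left(-139 + \frac{2}{5 + 2 \cdot 8}\right) \frac{147}{26} = \left(-139 + \frac{2}{5 + 16}\right) \frac{147}{26} = \left(-139 + \frac{2}{21}\right) \frac{147}{26} = \left(- \frac{2917}{21}\right) \frac{147}{26} = - \frac{20419}{26}$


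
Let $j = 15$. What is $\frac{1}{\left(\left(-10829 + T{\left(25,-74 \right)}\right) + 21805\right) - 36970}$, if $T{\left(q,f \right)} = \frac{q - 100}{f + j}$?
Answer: $- \frac{59}{1533571} \approx -3.8472 \cdot 10^{-5}$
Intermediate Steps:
$T{\left(q,f \right)} = \frac{-100 + q}{15 + f}$ ($T{\left(q,f \right)} = \frac{q - 100}{f + 15} = \frac{-100 + q}{15 + f}$)
$\frac{1}{\left(\left(-10829 + T{\left(25,-74 \right)}\right) + 21805\right) - 36970} = \frac{1}{\left(\left(-10829 + \frac{-100 + 25}{15 - 74}\right) + 21805\right) - 36970} = \frac{1}{\left(\left(-10829 + \frac{1}{-59} \left(-75\right)\right) + 21805\right) - 36970} = \frac{1}{\left(\left(-10829 - - \frac{75}{59}\right) + 21805\right) - 36970} = \frac{1}{\left(\left(-10829 + \frac{75}{59}\right) + 21805\right) - 36970} = \frac{1}{\left(- \frac{638836}{59} + 21805\right) - 36970} = \frac{1}{\frac{647659}{59} - 36970} = \frac{1}{- \frac{1533571}{59}} = - \frac{59}{1533571}$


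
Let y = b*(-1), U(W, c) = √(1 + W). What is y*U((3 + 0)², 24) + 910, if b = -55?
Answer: 910 + 55*√10 ≈ 1083.9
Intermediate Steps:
y = 55 (y = -55*(-1) = 55)
y*U((3 + 0)², 24) + 910 = 55*√(1 + (3 + 0)²) + 910 = 55*√(1 + 3²) + 910 = 55*√(1 + 9) + 910 = 55*√10 + 910 = 910 + 55*√10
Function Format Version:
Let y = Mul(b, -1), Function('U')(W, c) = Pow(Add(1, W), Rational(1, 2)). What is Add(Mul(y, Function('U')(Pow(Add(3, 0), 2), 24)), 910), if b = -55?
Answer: Add(910, Mul(55, Pow(10, Rational(1, 2)))) ≈ 1083.9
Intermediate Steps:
y = 55 (y = Mul(-55, -1) = 55)
Add(Mul(y, Function('U')(Pow(Add(3, 0), 2), 24)), 910) = Add(Mul(55, Pow(Add(1, Pow(Add(3, 0), 2)), Rational(1, 2))), 910) = Add(Mul(55, Pow(Add(1, Pow(3, 2)), Rational(1, 2))), 910) = Add(Mul(55, Pow(Add(1, 9), Rational(1, 2))), 910) = Add(Mul(55, Pow(10, Rational(1, 2))), 910) = Add(910, Mul(55, Pow(10, Rational(1, 2))))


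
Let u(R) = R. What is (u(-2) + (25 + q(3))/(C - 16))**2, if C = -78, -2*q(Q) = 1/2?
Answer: 724201/141376 ≈ 5.1225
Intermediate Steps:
q(Q) = -1/4 (q(Q) = -1/2/2 = -1/2*1/2 = -1/4)
(u(-2) + (25 + q(3))/(C - 16))**2 = (-2 + (25 - 1/4)/(-78 - 16))**2 = (-2 + (99/4)/(-94))**2 = (-2 + (99/4)*(-1/94))**2 = (-2 - 99/376)**2 = (-851/376)**2 = 724201/141376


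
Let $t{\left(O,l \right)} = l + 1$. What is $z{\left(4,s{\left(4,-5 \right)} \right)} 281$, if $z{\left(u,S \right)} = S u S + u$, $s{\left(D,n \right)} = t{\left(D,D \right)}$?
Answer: $29224$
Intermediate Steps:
$t{\left(O,l \right)} = 1 + l$
$s{\left(D,n \right)} = 1 + D$
$z{\left(u,S \right)} = u + u S^{2}$ ($z{\left(u,S \right)} = u S^{2} + u = u + u S^{2}$)
$z{\left(4,s{\left(4,-5 \right)} \right)} 281 = 4 \left(1 + \left(1 + 4\right)^{2}\right) 281 = 4 \left(1 + 5^{2}\right) 281 = 4 \left(1 + 25\right) 281 = 4 \cdot 26 \cdot 281 = 104 \cdot 281 = 29224$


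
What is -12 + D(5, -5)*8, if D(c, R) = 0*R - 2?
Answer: -28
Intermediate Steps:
D(c, R) = -2 (D(c, R) = 0 - 2 = -2)
-12 + D(5, -5)*8 = -12 - 2*8 = -12 - 16 = -28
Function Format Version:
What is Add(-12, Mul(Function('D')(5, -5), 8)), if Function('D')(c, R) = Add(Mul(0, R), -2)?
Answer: -28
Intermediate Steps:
Function('D')(c, R) = -2 (Function('D')(c, R) = Add(0, -2) = -2)
Add(-12, Mul(Function('D')(5, -5), 8)) = Add(-12, Mul(-2, 8)) = Add(-12, -16) = -28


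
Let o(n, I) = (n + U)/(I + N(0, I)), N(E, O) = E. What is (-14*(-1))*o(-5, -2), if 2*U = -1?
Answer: 77/2 ≈ 38.500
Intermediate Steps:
U = -½ (U = (½)*(-1) = -½ ≈ -0.50000)
o(n, I) = (-½ + n)/I (o(n, I) = (n - ½)/(I + 0) = (-½ + n)/I)
(-14*(-1))*o(-5, -2) = (-14*(-1))*((-½ - 5)/(-2)) = 14*(-½*(-11/2)) = 14*(11/4) = 77/2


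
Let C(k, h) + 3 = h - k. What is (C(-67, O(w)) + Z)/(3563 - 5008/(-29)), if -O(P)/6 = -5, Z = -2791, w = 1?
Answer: -78213/108335 ≈ -0.72196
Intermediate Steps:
O(P) = 30 (O(P) = -6*(-5) = 30)
C(k, h) = -3 + h - k (C(k, h) = -3 + (h - k) = -3 + h - k)
(C(-67, O(w)) + Z)/(3563 - 5008/(-29)) = ((-3 + 30 - 1*(-67)) - 2791)/(3563 - 5008/(-29)) = ((-3 + 30 + 67) - 2791)/(3563 - 5008*(-1/29)) = (94 - 2791)/(3563 + 5008/29) = -2697/108335/29 = -2697*29/108335 = -78213/108335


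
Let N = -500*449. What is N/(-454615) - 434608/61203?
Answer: -1598602108/241946103 ≈ -6.6073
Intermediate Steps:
N = -224500
N/(-454615) - 434608/61203 = -224500/(-454615) - 434608/61203 = -224500*(-1/454615) - 434608*1/61203 = 44900/90923 - 18896/2661 = -1598602108/241946103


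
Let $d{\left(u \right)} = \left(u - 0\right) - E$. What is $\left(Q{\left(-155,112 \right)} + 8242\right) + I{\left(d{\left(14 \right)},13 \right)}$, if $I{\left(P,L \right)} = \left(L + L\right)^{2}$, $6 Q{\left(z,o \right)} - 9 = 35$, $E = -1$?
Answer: $\frac{26776}{3} \approx 8925.3$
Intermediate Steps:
$Q{\left(z,o \right)} = \frac{22}{3}$ ($Q{\left(z,o \right)} = \frac{3}{2} + \frac{1}{6} \cdot 35 = \frac{3}{2} + \frac{35}{6} = \frac{22}{3}$)
$d{\left(u \right)} = 1 + u$ ($d{\left(u \right)} = \left(u - 0\right) - -1 = \left(u + 0\right) + 1 = u + 1 = 1 + u$)
$I{\left(P,L \right)} = 4 L^{2}$ ($I{\left(P,L \right)} = \left(2 L\right)^{2} = 4 L^{2}$)
$\left(Q{\left(-155,112 \right)} + 8242\right) + I{\left(d{\left(14 \right)},13 \right)} = \left(\frac{22}{3} + 8242\right) + 4 \cdot 13^{2} = \frac{24748}{3} + 4 \cdot 169 = \frac{24748}{3} + 676 = \frac{26776}{3}$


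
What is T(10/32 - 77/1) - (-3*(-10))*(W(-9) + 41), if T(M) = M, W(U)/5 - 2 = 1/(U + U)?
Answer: -76721/48 ≈ -1598.4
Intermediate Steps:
W(U) = 10 + 5/(2*U) (W(U) = 10 + 5/(U + U) = 10 + 5/((2*U)) = 10 + 5*(1/(2*U)) = 10 + 5/(2*U))
T(10/32 - 77/1) - (-3*(-10))*(W(-9) + 41) = (10/32 - 77/1) - (-3*(-10))*((10 + (5/2)/(-9)) + 41) = (10*(1/32) - 77*1) - 30*((10 + (5/2)*(-⅑)) + 41) = (5/16 - 77) - 30*((10 - 5/18) + 41) = -1227/16 - 30*(175/18 + 41) = -1227/16 - 30*913/18 = -1227/16 - 1*4565/3 = -1227/16 - 4565/3 = -76721/48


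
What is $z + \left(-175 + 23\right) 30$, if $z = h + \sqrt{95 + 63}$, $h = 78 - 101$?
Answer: $-4583 + \sqrt{158} \approx -4570.4$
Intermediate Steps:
$h = -23$
$z = -23 + \sqrt{158}$ ($z = -23 + \sqrt{95 + 63} = -23 + \sqrt{158} \approx -10.43$)
$z + \left(-175 + 23\right) 30 = \left(-23 + \sqrt{158}\right) + \left(-175 + 23\right) 30 = \left(-23 + \sqrt{158}\right) - 4560 = -4583 + \sqrt{158}$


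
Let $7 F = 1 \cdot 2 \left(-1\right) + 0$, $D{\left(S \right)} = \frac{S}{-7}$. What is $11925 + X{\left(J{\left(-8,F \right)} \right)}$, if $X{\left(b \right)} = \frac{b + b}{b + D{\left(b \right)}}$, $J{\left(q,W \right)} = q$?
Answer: $\frac{35782}{3} \approx 11927.0$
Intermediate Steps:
$D{\left(S \right)} = - \frac{S}{7}$ ($D{\left(S \right)} = S \left(- \frac{1}{7}\right) = - \frac{S}{7}$)
$F = - \frac{2}{7}$ ($F = \frac{1 \cdot 2 \left(-1\right) + 0}{7} = \frac{1 \left(-2\right) + 0}{7} = \frac{-2 + 0}{7} = \frac{1}{7} \left(-2\right) = - \frac{2}{7} \approx -0.28571$)
$X{\left(b \right)} = \frac{7}{3}$ ($X{\left(b \right)} = \frac{b + b}{b - \frac{b}{7}} = \frac{2 b}{\frac{6}{7} b} = 2 b \frac{7}{6 b} = \frac{7}{3}$)
$11925 + X{\left(J{\left(-8,F \right)} \right)} = 11925 + \frac{7}{3} = \frac{35782}{3}$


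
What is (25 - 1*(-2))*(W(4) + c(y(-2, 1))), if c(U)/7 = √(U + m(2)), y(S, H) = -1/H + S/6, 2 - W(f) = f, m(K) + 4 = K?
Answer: -54 + 63*I*√30 ≈ -54.0 + 345.07*I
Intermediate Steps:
m(K) = -4 + K
W(f) = 2 - f
y(S, H) = -1/H + S/6 (y(S, H) = -1/H + S*(⅙) = -1/H + S/6)
c(U) = 7*√(-2 + U) (c(U) = 7*√(U + (-4 + 2)) = 7*√(U - 2) = 7*√(-2 + U))
(25 - 1*(-2))*(W(4) + c(y(-2, 1))) = (25 - 1*(-2))*((2 - 1*4) + 7*√(-2 + (-1/1 + (⅙)*(-2)))) = (25 + 2)*((2 - 4) + 7*√(-2 + (-1*1 - ⅓))) = 27*(-2 + 7*√(-2 + (-1 - ⅓))) = 27*(-2 + 7*√(-2 - 4/3)) = 27*(-2 + 7*√(-10/3)) = 27*(-2 + 7*(I*√30/3)) = 27*(-2 + 7*I*√30/3) = -54 + 63*I*√30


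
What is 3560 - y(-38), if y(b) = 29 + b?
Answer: 3569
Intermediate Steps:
3560 - y(-38) = 3560 - (29 - 38) = 3560 - 1*(-9) = 3560 + 9 = 3569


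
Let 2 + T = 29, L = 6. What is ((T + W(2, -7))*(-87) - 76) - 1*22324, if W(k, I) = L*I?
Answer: -21095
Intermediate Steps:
W(k, I) = 6*I
T = 27 (T = -2 + 29 = 27)
((T + W(2, -7))*(-87) - 76) - 1*22324 = ((27 + 6*(-7))*(-87) - 76) - 1*22324 = ((27 - 42)*(-87) - 76) - 22324 = (-15*(-87) - 76) - 22324 = (1305 - 76) - 22324 = 1229 - 22324 = -21095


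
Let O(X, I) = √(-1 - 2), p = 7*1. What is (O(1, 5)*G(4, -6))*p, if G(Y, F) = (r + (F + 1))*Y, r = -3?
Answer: -224*I*√3 ≈ -387.98*I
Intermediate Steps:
p = 7
O(X, I) = I*√3 (O(X, I) = √(-3) = I*√3)
G(Y, F) = Y*(-2 + F) (G(Y, F) = (-3 + (F + 1))*Y = (-3 + (1 + F))*Y = (-2 + F)*Y = Y*(-2 + F))
(O(1, 5)*G(4, -6))*p = ((I*√3)*(4*(-2 - 6)))*7 = ((I*√3)*(4*(-8)))*7 = ((I*√3)*(-32))*7 = -32*I*√3*7 = -224*I*√3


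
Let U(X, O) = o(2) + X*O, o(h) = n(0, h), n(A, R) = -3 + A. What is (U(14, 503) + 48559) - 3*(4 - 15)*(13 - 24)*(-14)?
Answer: 60680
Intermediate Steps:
o(h) = -3 (o(h) = -3 + 0 = -3)
U(X, O) = -3 + O*X (U(X, O) = -3 + X*O = -3 + O*X)
(U(14, 503) + 48559) - 3*(4 - 15)*(13 - 24)*(-14) = ((-3 + 503*14) + 48559) - 3*(4 - 15)*(13 - 24)*(-14) = ((-3 + 7042) + 48559) - (-33)*(-11)*(-14) = (7039 + 48559) - 3*121*(-14) = 55598 - 363*(-14) = 55598 + 5082 = 60680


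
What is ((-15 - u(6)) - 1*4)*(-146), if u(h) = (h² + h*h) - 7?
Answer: 12264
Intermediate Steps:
u(h) = -7 + 2*h² (u(h) = (h² + h²) - 7 = 2*h² - 7 = -7 + 2*h²)
((-15 - u(6)) - 1*4)*(-146) = ((-15 - (-7 + 2*6²)) - 1*4)*(-146) = ((-15 - (-7 + 2*36)) - 4)*(-146) = ((-15 - (-7 + 72)) - 4)*(-146) = ((-15 - 1*65) - 4)*(-146) = ((-15 - 65) - 4)*(-146) = (-80 - 4)*(-146) = -84*(-146) = 12264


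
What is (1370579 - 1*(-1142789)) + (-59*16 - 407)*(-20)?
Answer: 2540388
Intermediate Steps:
(1370579 - 1*(-1142789)) + (-59*16 - 407)*(-20) = (1370579 + 1142789) + (-944 - 407)*(-20) = 2513368 - 1351*(-20) = 2513368 + 27020 = 2540388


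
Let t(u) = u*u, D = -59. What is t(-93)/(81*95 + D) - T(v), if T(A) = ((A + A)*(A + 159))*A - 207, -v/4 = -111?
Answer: -1815426988875/7636 ≈ -2.3775e+8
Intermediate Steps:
v = 444 (v = -4*(-111) = 444)
t(u) = u²
T(A) = -207 + 2*A²*(159 + A) (T(A) = ((2*A)*(159 + A))*A - 207 = (2*A*(159 + A))*A - 207 = 2*A²*(159 + A) - 207 = -207 + 2*A²*(159 + A))
t(-93)/(81*95 + D) - T(v) = (-93)²/(81*95 - 59) - (-207 + 2*444³ + 318*444²) = 8649/(7695 - 59) - (-207 + 2*87528384 + 318*197136) = 8649/7636 - (-207 + 175056768 + 62689248) = 8649*(1/7636) - 1*237745809 = 8649/7636 - 237745809 = -1815426988875/7636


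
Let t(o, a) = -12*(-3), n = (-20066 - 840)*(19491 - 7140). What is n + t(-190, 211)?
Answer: -258209970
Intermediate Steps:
n = -258210006 (n = -20906*12351 = -258210006)
t(o, a) = 36
n + t(-190, 211) = -258210006 + 36 = -258209970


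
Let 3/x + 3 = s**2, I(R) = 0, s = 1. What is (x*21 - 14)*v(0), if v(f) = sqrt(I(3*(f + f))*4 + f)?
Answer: 0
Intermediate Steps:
x = -3/2 (x = 3/(-3 + 1**2) = 3/(-3 + 1) = 3/(-2) = 3*(-1/2) = -3/2 ≈ -1.5000)
v(f) = sqrt(f) (v(f) = sqrt(0*4 + f) = sqrt(0 + f) = sqrt(f))
(x*21 - 14)*v(0) = (-3/2*21 - 14)*sqrt(0) = (-63/2 - 14)*0 = -91/2*0 = 0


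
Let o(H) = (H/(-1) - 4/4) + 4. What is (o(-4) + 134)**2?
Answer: 19881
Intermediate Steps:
o(H) = 3 - H (o(H) = (H*(-1) - 4*1/4) + 4 = (-H - 1) + 4 = (-1 - H) + 4 = 3 - H)
(o(-4) + 134)**2 = ((3 - 1*(-4)) + 134)**2 = ((3 + 4) + 134)**2 = (7 + 134)**2 = 141**2 = 19881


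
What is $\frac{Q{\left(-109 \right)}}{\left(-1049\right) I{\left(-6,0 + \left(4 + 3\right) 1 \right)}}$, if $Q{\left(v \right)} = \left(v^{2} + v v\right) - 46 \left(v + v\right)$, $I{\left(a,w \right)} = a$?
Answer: $\frac{16895}{3147} \approx 5.3686$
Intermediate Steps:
$Q{\left(v \right)} = - 92 v + 2 v^{2}$ ($Q{\left(v \right)} = \left(v^{2} + v^{2}\right) - 46 \cdot 2 v = 2 v^{2} - 92 v = - 92 v + 2 v^{2}$)
$\frac{Q{\left(-109 \right)}}{\left(-1049\right) I{\left(-6,0 + \left(4 + 3\right) 1 \right)}} = \frac{2 \left(-109\right) \left(-46 - 109\right)}{\left(-1049\right) \left(-6\right)} = \frac{2 \left(-109\right) \left(-155\right)}{6294} = 33790 \cdot \frac{1}{6294} = \frac{16895}{3147}$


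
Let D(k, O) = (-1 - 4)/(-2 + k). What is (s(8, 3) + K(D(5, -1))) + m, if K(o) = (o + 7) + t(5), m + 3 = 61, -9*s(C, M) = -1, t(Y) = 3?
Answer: 598/9 ≈ 66.444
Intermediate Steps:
D(k, O) = -5/(-2 + k)
s(C, M) = ⅑ (s(C, M) = -⅑*(-1) = ⅑)
m = 58 (m = -3 + 61 = 58)
K(o) = 10 + o (K(o) = (o + 7) + 3 = (7 + o) + 3 = 10 + o)
(s(8, 3) + K(D(5, -1))) + m = (⅑ + (10 - 5/(-2 + 5))) + 58 = (⅑ + (10 - 5/3)) + 58 = (⅑ + 25/3) + 58 = 76/9 + 58 = 598/9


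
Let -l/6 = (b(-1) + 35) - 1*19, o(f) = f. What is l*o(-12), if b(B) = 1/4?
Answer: 1170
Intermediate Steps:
b(B) = 1/4
l = -195/2 (l = -6*((1/4 + 35) - 1*19) = -6*(141/4 - 19) = -6*65/4 = -195/2 ≈ -97.500)
l*o(-12) = -195/2*(-12) = 1170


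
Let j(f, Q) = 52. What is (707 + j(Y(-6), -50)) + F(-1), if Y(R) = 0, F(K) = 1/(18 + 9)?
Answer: 20494/27 ≈ 759.04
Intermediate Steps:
F(K) = 1/27
(707 + j(Y(-6), -50)) + F(-1) = (707 + 52) + 1/27 = 759 + 1/27 = 20494/27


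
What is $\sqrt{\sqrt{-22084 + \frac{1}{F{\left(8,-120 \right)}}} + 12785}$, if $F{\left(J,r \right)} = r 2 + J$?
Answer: $\frac{\sqrt{43008740 + 203 i \sqrt{6064538}}}{58} \approx 113.07 + 0.65713 i$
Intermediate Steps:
$F{\left(J,r \right)} = J + 2 r$ ($F{\left(J,r \right)} = 2 r + J = J + 2 r$)
$\sqrt{\sqrt{-22084 + \frac{1}{F{\left(8,-120 \right)}}} + 12785} = \sqrt{\sqrt{-22084 + \frac{1}{8 + 2 \left(-120\right)}} + 12785} = \sqrt{\sqrt{-22084 + \frac{1}{8 - 240}} + 12785} = \sqrt{\sqrt{-22084 + \frac{1}{-232}} + 12785} = \sqrt{\sqrt{-22084 - \frac{1}{232}} + 12785} = \sqrt{\sqrt{- \frac{5123489}{232}} + 12785} = \sqrt{\frac{7 i \sqrt{6064538}}{116} + 12785} = \sqrt{12785 + \frac{7 i \sqrt{6064538}}{116}}$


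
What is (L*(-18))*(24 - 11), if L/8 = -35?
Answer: 65520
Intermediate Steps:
L = -280 (L = 8*(-35) = -280)
(L*(-18))*(24 - 11) = (-280*(-18))*(24 - 11) = 5040*13 = 65520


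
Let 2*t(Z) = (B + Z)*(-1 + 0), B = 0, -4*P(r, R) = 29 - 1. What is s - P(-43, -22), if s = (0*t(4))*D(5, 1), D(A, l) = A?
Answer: 7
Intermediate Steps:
P(r, R) = -7 (P(r, R) = -(29 - 1)/4 = -¼*28 = -7)
t(Z) = -Z/2 (t(Z) = ((0 + Z)*(-1 + 0))/2 = (Z*(-1))/2 = (-Z)/2 = -Z/2)
s = 0 (s = (0*(-½*4))*5 = (0*(-2))*5 = 0*5 = 0)
s - P(-43, -22) = 0 - 1*(-7) = 0 + 7 = 7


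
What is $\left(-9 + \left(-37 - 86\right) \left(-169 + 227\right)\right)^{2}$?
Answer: $51022449$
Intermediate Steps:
$\left(-9 + \left(-37 - 86\right) \left(-169 + 227\right)\right)^{2} = \left(-9 - 7134\right)^{2} = \left(-7143\right)^{2} = 51022449$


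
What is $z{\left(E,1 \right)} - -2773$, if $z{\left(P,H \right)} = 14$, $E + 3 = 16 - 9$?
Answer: $2787$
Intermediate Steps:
$E = 4$ ($E = -3 + \left(16 - 9\right) = -3 + 7 = 4$)
$z{\left(E,1 \right)} - -2773 = 14 - -2773 = 14 + 2773 = 2787$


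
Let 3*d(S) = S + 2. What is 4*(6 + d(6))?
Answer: 104/3 ≈ 34.667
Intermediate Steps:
d(S) = ⅔ + S/3 (d(S) = (S + 2)/3 = (2 + S)/3 = ⅔ + S/3)
4*(6 + d(6)) = 4*(6 + (⅔ + (⅓)*6)) = 4*(6 + (⅔ + 2)) = 4*(6 + 8/3) = 4*(26/3) = 104/3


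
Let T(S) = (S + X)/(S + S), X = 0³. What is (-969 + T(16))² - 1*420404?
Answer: 2070353/4 ≈ 5.1759e+5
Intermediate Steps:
X = 0
T(S) = ½ (T(S) = (S + 0)/(S + S) = S/((2*S)) = S*(1/(2*S)) = ½)
(-969 + T(16))² - 1*420404 = (-969 + ½)² - 1*420404 = (-1937/2)² - 420404 = 3751969/4 - 420404 = 2070353/4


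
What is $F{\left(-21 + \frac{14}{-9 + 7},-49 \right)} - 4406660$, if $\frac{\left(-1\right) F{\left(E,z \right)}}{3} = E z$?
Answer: $-4410776$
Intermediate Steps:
$F{\left(E,z \right)} = - 3 E z$
$F{\left(-21 + \frac{14}{-9 + 7},-49 \right)} - 4406660 = \left(-3\right) \left(-21 + \frac{14}{-9 + 7}\right) \left(-49\right) - 4406660 = \left(-3\right) \left(-21 + \frac{14}{-2}\right) \left(-49\right) - 4406660 = \left(-3\right) \left(-21 + 14 \left(- \frac{1}{2}\right)\right) \left(-49\right) - 4406660 = \left(-3\right) \left(-21 - 7\right) \left(-49\right) - 4406660 = \left(-3\right) \left(-28\right) \left(-49\right) - 4406660 = -4116 - 4406660 = -4410776$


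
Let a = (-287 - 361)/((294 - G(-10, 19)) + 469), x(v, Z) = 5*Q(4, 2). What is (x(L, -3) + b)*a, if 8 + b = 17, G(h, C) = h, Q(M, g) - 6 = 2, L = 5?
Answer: -31752/773 ≈ -41.076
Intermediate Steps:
Q(M, g) = 8 (Q(M, g) = 6 + 2 = 8)
b = 9 (b = -8 + 17 = 9)
x(v, Z) = 40 (x(v, Z) = 5*8 = 40)
a = -648/773 (a = (-287 - 361)/((294 - 1*(-10)) + 469) = -648/((294 + 10) + 469) = -648/(304 + 469) = -648/773 ≈ -0.83829)
(x(L, -3) + b)*a = (40 + 9)*(-648/773) = 49*(-648/773) = -31752/773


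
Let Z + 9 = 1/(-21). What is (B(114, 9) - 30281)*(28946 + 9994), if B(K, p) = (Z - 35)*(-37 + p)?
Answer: -1131116140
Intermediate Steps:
Z = -190/21 (Z = -9 + 1/(-21) = -9 - 1/21 = -190/21 ≈ -9.0476)
B(K, p) = 34225/21 - 925*p/21 (B(K, p) = (-190/21 - 35)*(-37 + p) = -925*(-37 + p)/21 = 34225/21 - 925*p/21)
(B(114, 9) - 30281)*(28946 + 9994) = ((34225/21 - 925/21*9) - 30281)*(28946 + 9994) = ((34225/21 - 2775/7) - 30281)*38940 = (3700/3 - 30281)*38940 = -87143/3*38940 = -1131116140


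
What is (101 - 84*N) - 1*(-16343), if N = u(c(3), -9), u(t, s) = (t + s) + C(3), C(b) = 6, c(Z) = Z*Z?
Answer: 15940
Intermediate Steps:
c(Z) = Z²
u(t, s) = 6 + s + t (u(t, s) = (t + s) + 6 = (s + t) + 6 = 6 + s + t)
N = 6 (N = 6 - 9 + 3² = 6 - 9 + 9 = 6)
(101 - 84*N) - 1*(-16343) = (101 - 84*6) - 1*(-16343) = (101 - 504) + 16343 = -403 + 16343 = 15940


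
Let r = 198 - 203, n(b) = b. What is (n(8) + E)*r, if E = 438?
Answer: -2230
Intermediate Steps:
r = -5
(n(8) + E)*r = (8 + 438)*(-5) = 446*(-5) = -2230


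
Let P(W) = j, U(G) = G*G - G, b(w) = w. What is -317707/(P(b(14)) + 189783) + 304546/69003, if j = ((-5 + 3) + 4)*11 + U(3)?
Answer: 3262131335/1190684403 ≈ 2.7397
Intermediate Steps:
U(G) = G² - G
j = 28 (j = ((-5 + 3) + 4)*11 + 3*(-1 + 3) = (-2 + 4)*11 + 3*2 = 2*11 + 6 = 22 + 6 = 28)
P(W) = 28
-317707/(P(b(14)) + 189783) + 304546/69003 = -317707/(28 + 189783) + 304546/69003 = -317707/189811 + 304546*(1/69003) = -317707*1/189811 + 27686/6273 = -317707/189811 + 27686/6273 = 3262131335/1190684403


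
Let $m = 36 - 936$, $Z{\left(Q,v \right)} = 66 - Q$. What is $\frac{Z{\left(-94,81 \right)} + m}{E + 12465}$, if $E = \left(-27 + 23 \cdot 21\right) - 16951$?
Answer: $\frac{74}{403} \approx 0.18362$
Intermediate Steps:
$m = -900$ ($m = 36 - 936 = -900$)
$E = -16495$ ($E = \left(-27 + 483\right) - 16951 = 456 - 16951 = -16495$)
$\frac{Z{\left(-94,81 \right)} + m}{E + 12465} = \frac{\left(66 - -94\right) - 900}{-16495 + 12465} = \frac{\left(66 + 94\right) - 900}{-4030} = \left(160 - 900\right) \left(- \frac{1}{4030}\right) = \left(-740\right) \left(- \frac{1}{4030}\right) = \frac{74}{403}$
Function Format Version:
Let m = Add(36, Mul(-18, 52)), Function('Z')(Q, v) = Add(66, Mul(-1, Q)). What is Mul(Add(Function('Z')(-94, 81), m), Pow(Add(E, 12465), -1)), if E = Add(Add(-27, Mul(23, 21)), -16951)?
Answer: Rational(74, 403) ≈ 0.18362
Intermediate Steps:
m = -900 (m = Add(36, -936) = -900)
E = -16495 (E = Add(Add(-27, 483), -16951) = Add(456, -16951) = -16495)
Mul(Add(Function('Z')(-94, 81), m), Pow(Add(E, 12465), -1)) = Mul(Add(Add(66, Mul(-1, -94)), -900), Pow(Add(-16495, 12465), -1)) = Mul(Add(Add(66, 94), -900), Pow(-4030, -1)) = Mul(Add(160, -900), Rational(-1, 4030)) = Mul(-740, Rational(-1, 4030)) = Rational(74, 403)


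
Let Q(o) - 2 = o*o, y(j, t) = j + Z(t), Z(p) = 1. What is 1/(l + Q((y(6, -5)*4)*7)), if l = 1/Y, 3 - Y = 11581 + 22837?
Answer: 34415/1322155469 ≈ 2.6029e-5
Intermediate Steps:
y(j, t) = 1 + j (y(j, t) = j + 1 = 1 + j)
Y = -34415 (Y = 3 - (11581 + 22837) = 3 - 1*34418 = 3 - 34418 = -34415)
l = -1/34415 (l = 1/(-34415) = -1/34415 ≈ -2.9057e-5)
Q(o) = 2 + o² (Q(o) = 2 + o*o = 2 + o²)
1/(l + Q((y(6, -5)*4)*7)) = 1/(-1/34415 + (2 + (((1 + 6)*4)*7)²)) = 1/(-1/34415 + (2 + ((7*4)*7)²)) = 1/(-1/34415 + (2 + (28*7)²)) = 1/(-1/34415 + (2 + 196²)) = 1/(-1/34415 + (2 + 38416)) = 1/(-1/34415 + 38418) = 1/(1322155469/34415) = 34415/1322155469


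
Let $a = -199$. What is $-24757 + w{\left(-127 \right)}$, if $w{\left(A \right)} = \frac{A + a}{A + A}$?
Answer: $- \frac{3143976}{127} \approx -24756.0$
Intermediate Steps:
$w{\left(A \right)} = \frac{-199 + A}{2 A}$ ($w{\left(A \right)} = \frac{A - 199}{A + A} = \frac{-199 + A}{2 A}$)
$-24757 + w{\left(-127 \right)} = -24757 + \frac{-199 - 127}{2 \left(-127\right)} = -24757 + \frac{1}{2} \left(- \frac{1}{127}\right) \left(-326\right) = -24757 + \frac{163}{127} = - \frac{3143976}{127}$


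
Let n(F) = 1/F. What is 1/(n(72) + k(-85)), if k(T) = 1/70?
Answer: 2520/71 ≈ 35.493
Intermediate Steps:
k(T) = 1/70
1/(n(72) + k(-85)) = 1/(1/72 + 1/70) = 1/(71/2520) = 2520/71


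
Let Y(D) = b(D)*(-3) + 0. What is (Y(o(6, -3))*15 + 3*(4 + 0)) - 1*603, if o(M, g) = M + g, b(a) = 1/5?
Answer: -600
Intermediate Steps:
b(a) = ⅕
Y(D) = -⅗ (Y(D) = (⅕)*(-3) + 0 = -⅗ + 0 = -⅗)
(Y(o(6, -3))*15 + 3*(4 + 0)) - 1*603 = (-⅗*15 + 3*(4 + 0)) - 1*603 = (-9 + 3*4) - 603 = (-9 + 12) - 603 = 3 - 603 = -600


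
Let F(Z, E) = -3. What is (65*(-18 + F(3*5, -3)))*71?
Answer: -96915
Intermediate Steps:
(65*(-18 + F(3*5, -3)))*71 = (65*(-18 - 3))*71 = (65*(-21))*71 = -1365*71 = -96915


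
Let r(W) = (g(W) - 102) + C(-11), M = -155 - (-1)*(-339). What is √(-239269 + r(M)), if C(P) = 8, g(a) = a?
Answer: I*√239857 ≈ 489.75*I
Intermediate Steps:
M = -494 (M = -155 - 1*339 = -155 - 339 = -494)
r(W) = -94 + W (r(W) = (W - 102) + 8 = (-102 + W) + 8 = -94 + W)
√(-239269 + r(M)) = √(-239269 + (-94 - 494)) = √(-239269 - 588) = √(-239857) = I*√239857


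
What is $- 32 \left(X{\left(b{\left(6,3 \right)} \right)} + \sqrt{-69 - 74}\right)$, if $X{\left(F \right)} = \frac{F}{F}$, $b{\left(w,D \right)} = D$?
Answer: $-32 - 32 i \sqrt{143} \approx -32.0 - 382.66 i$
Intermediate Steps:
$X{\left(F \right)} = 1$
$- 32 \left(X{\left(b{\left(6,3 \right)} \right)} + \sqrt{-69 - 74}\right) = - 32 \left(1 + \sqrt{-69 - 74}\right) = - 32 \left(1 + \sqrt{-143}\right) = - 32 \left(1 + i \sqrt{143}\right) = -32 - 32 i \sqrt{143}$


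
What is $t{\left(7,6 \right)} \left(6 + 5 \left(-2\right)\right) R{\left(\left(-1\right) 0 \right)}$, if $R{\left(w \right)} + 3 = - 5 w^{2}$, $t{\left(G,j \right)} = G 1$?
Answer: $84$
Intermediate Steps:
$t{\left(G,j \right)} = G$
$R{\left(w \right)} = -3 - 5 w^{2}$
$t{\left(7,6 \right)} \left(6 + 5 \left(-2\right)\right) R{\left(\left(-1\right) 0 \right)} = 7 \left(6 + 5 \left(-2\right)\right) \left(-3 - 5 \left(\left(-1\right) 0\right)^{2}\right) = 7 \left(6 - 10\right) \left(-3 - 5 \cdot 0^{2}\right) = 7 \left(-4\right) \left(-3 - 0\right) = - 28 \left(-3 + 0\right) = \left(-28\right) \left(-3\right) = 84$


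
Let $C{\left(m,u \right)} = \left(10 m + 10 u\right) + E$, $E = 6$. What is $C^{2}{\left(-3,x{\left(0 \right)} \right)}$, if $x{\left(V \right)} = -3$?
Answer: $2916$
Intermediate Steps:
$C{\left(m,u \right)} = 6 + 10 m + 10 u$ ($C{\left(m,u \right)} = \left(10 m + 10 u\right) + 6 = 6 + 10 m + 10 u$)
$C^{2}{\left(-3,x{\left(0 \right)} \right)} = \left(6 + 10 \left(-3\right) + 10 \left(-3\right)\right)^{2} = \left(6 - 30 - 30\right)^{2} = \left(-54\right)^{2} = 2916$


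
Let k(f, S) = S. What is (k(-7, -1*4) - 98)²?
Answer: 10404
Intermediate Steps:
(k(-7, -1*4) - 98)² = (-1*4 - 98)² = (-4 - 98)² = (-102)² = 10404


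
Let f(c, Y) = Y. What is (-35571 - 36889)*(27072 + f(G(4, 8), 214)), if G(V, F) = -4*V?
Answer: -1977143560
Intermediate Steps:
(-35571 - 36889)*(27072 + f(G(4, 8), 214)) = (-35571 - 36889)*(27072 + 214) = -72460*27286 = -1977143560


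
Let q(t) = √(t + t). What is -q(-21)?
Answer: -I*√42 ≈ -6.4807*I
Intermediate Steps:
q(t) = √2*√t (q(t) = √(2*t) = √2*√t)
-q(-21) = -√2*√(-21) = -√2*I*√21 = -I*√42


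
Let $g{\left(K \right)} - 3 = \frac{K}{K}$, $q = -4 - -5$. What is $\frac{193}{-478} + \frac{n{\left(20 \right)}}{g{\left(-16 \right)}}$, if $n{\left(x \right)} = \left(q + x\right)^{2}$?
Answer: $\frac{105013}{956} \approx 109.85$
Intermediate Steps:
$q = 1$ ($q = -4 + 5 = 1$)
$n{\left(x \right)} = \left(1 + x\right)^{2}$
$g{\left(K \right)} = 4$ ($g{\left(K \right)} = 3 + \frac{K}{K} = 3 + 1 = 4$)
$\frac{193}{-478} + \frac{n{\left(20 \right)}}{g{\left(-16 \right)}} = \frac{193}{-478} + \frac{\left(1 + 20\right)^{2}}{4} = 193 \left(- \frac{1}{478}\right) + 21^{2} \cdot \frac{1}{4} = - \frac{193}{478} + 441 \cdot \frac{1}{4} = - \frac{193}{478} + \frac{441}{4} = \frac{105013}{956}$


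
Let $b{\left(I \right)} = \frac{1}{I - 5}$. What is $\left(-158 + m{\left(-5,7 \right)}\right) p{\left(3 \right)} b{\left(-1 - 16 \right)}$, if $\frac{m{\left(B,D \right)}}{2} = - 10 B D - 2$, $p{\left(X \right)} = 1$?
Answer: $- \frac{269}{11} \approx -24.455$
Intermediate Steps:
$b{\left(I \right)} = \frac{1}{-5 + I}$
$m{\left(B,D \right)} = -4 - 20 B D$ ($m{\left(B,D \right)} = 2 \left(- 10 B D - 2\right) = 2 \left(-2 - 10 B D\right) = -4 - 20 B D$)
$\left(-158 + m{\left(-5,7 \right)}\right) p{\left(3 \right)} b{\left(-1 - 16 \right)} = \left(-158 - \left(4 - 700\right)\right) 1 \frac{1}{-5 - 17} = \left(-158 + \left(-4 + 700\right)\right) 1 \frac{1}{-5 - 17} = \left(-158 + 696\right) 1 \frac{1}{-5 - 17} = 538 \cdot 1 \frac{1}{-22} = 538 \cdot 1 \left(- \frac{1}{22}\right) = 538 \left(- \frac{1}{22}\right) = - \frac{269}{11}$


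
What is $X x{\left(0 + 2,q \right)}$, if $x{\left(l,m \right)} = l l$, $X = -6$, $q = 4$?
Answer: $-24$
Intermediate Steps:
$x{\left(l,m \right)} = l^{2}$
$X x{\left(0 + 2,q \right)} = - 6 \left(0 + 2\right)^{2} = - 6 \cdot 2^{2} = \left(-6\right) 4 = -24$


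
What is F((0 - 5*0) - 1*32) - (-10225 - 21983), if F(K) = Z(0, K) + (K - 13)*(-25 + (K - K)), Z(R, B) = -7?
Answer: 33326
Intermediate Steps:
F(K) = 318 - 25*K (F(K) = -7 + (K - 13)*(-25 + (K - K)) = -7 + (-13 + K)*(-25 + 0) = -7 + (-13 + K)*(-25) = -7 + (325 - 25*K) = 318 - 25*K)
F((0 - 5*0) - 1*32) - (-10225 - 21983) = (318 - 25*((0 - 5*0) - 1*32)) - (-10225 - 21983) = (318 - 25*((0 + 0) - 32)) - 1*(-32208) = (318 - 25*(0 - 32)) + 32208 = (318 - 25*(-32)) + 32208 = (318 + 800) + 32208 = 1118 + 32208 = 33326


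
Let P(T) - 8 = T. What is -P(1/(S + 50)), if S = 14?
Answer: -513/64 ≈ -8.0156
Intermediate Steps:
P(T) = 8 + T
-P(1/(S + 50)) = -(8 + 1/(14 + 50)) = -(8 + 1/64) = -1*513/64 = -513/64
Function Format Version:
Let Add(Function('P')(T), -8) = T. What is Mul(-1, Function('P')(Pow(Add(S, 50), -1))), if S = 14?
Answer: Rational(-513, 64) ≈ -8.0156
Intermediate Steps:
Function('P')(T) = Add(8, T)
Mul(-1, Function('P')(Pow(Add(S, 50), -1))) = Mul(-1, Add(8, Pow(Add(14, 50), -1))) = Mul(-1, Add(8, Pow(64, -1))) = Mul(-1, Add(8, Rational(1, 64))) = Mul(-1, Rational(513, 64)) = Rational(-513, 64)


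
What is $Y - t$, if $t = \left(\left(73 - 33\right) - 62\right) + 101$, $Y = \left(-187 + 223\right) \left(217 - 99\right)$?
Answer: $4169$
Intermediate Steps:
$Y = 4248$ ($Y = 36 \left(217 - 99\right) = 36 \cdot 118 = 4248$)
$t = 79$ ($t = \left(40 - 62\right) + 101 = -22 + 101 = 79$)
$Y - t = 4248 - 79 = 4169$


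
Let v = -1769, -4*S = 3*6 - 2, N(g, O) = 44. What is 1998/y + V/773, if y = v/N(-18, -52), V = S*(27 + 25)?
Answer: -68323928/1367437 ≈ -49.965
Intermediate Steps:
S = -4 (S = -(3*6 - 2)/4 = -(18 - 2)/4 = -¼*16 = -4)
V = -208 (V = -4*(27 + 25) = -4*52 = -208)
y = -1769/44 ≈ -40.205
1998/y + V/773 = 1998/(-1769/44) - 208/773 = 1998*(-44/1769) - 208*1/773 = -87912/1769 - 208/773 = -68323928/1367437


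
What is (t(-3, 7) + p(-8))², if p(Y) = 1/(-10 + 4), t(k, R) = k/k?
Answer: 25/36 ≈ 0.69444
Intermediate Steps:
t(k, R) = 1
p(Y) = -⅙ (p(Y) = 1/(-6) = -⅙)
(t(-3, 7) + p(-8))² = (1 - ⅙)² = (⅚)² = 25/36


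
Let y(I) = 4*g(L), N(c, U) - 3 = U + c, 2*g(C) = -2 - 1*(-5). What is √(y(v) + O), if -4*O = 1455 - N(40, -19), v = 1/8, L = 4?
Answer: I*√1407/2 ≈ 18.755*I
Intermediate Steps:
v = ⅛ ≈ 0.12500
g(C) = 3/2 (g(C) = (-2 - 1*(-5))/2 = (-2 + 5)/2 = (½)*3 = 3/2)
N(c, U) = 3 + U + c (N(c, U) = 3 + (U + c) = 3 + U + c)
y(I) = 6 (y(I) = 4*(3/2) = 6)
O = -1431/4 (O = -(1455 - (3 - 19 + 40))/4 = -(1455 - 1*24)/4 = -(1455 - 24)/4 = -¼*1431 = -1431/4 ≈ -357.75)
√(y(v) + O) = √(6 - 1431/4) = √(-1407/4) = I*√1407/2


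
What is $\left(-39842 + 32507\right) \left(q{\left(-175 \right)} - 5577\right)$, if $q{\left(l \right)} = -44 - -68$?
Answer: $40731255$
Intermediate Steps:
$q{\left(l \right)} = 24$ ($q{\left(l \right)} = -44 + 68 = 24$)
$\left(-39842 + 32507\right) \left(q{\left(-175 \right)} - 5577\right) = \left(-39842 + 32507\right) \left(24 - 5577\right) = \left(-7335\right) \left(-5553\right) = 40731255$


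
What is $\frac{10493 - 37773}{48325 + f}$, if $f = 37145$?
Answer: $- \frac{248}{777} \approx -0.31918$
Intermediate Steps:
$\frac{10493 - 37773}{48325 + f} = \frac{10493 - 37773}{48325 + 37145} = - \frac{27280}{85470} = \left(-27280\right) \frac{1}{85470} = - \frac{248}{777}$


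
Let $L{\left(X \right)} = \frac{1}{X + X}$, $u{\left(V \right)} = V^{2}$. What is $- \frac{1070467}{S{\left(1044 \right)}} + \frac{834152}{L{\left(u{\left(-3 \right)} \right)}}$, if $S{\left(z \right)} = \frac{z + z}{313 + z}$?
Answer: $\frac{29898145049}{2088} \approx 1.4319 \cdot 10^{7}$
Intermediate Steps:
$S{\left(z \right)} = \frac{2 z}{313 + z}$
$L{\left(X \right)} = \frac{1}{2 X}$
$- \frac{1070467}{S{\left(1044 \right)}} + \frac{834152}{L{\left(u{\left(-3 \right)} \right)}} = - \frac{1070467}{2 \cdot 1044 \frac{1}{313 + 1044}} + \frac{834152}{\frac{1}{2} \frac{1}{\left(-3\right)^{2}}} = - \frac{1070467}{2 \cdot 1044 \cdot \frac{1}{1357}} + \frac{834152}{\frac{1}{2} \cdot \frac{1}{9}} = - \frac{1070467}{\frac{2088}{1357}} + 834152 \frac{1}{\frac{1}{18}} = \left(-1070467\right) \frac{1357}{2088} + 834152 \cdot 18 = - \frac{1452623719}{2088} + 15014736 = \frac{29898145049}{2088}$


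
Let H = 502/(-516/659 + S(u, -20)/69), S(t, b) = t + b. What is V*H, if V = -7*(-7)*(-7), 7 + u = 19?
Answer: 3914734803/20438 ≈ 1.9154e+5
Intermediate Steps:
u = 12 (u = -7 + 19 = 12)
S(t, b) = b + t
V = -343 (V = 49*(-7) = -343)
H = -11413221/20438 (H = 502/(-516/659 + (-20 + 12)/69) = 502/(-516*1/659 - 8*1/69) = 502/(-516/659 - 8/69) = 502/(-40876/45471) = 502*(-45471/40876) = -11413221/20438 ≈ -558.43)
V*H = -343*(-11413221/20438) = 3914734803/20438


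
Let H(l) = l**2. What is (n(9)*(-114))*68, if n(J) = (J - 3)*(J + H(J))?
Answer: -4186080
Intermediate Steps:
n(J) = (-3 + J)*(J + J**2) (n(J) = (J - 3)*(J + J**2) = (-3 + J)*(J + J**2))
(n(9)*(-114))*68 = ((9*(-3 + 9**2 - 2*9))*(-114))*68 = ((9*(-3 + 81 - 18))*(-114))*68 = ((9*60)*(-114))*68 = (540*(-114))*68 = -61560*68 = -4186080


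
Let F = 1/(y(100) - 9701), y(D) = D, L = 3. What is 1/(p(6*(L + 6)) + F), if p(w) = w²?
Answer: 9601/27996515 ≈ 0.00034294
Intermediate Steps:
F = -1/9601 (F = 1/(100 - 9701) = 1/(-9601) = -1/9601 ≈ -0.00010416)
1/(p(6*(L + 6)) + F) = 1/((6*(3 + 6))² - 1/9601) = 1/((6*9)² - 1/9601) = 1/(54² - 1/9601) = 1/(2916 - 1/9601) = 1/(27996515/9601) = 9601/27996515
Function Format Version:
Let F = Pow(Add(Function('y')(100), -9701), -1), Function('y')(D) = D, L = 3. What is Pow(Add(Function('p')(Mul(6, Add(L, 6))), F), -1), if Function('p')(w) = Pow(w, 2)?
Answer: Rational(9601, 27996515) ≈ 0.00034294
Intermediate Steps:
F = Rational(-1, 9601) (F = Pow(Add(100, -9701), -1) = Pow(-9601, -1) = Rational(-1, 9601) ≈ -0.00010416)
Pow(Add(Function('p')(Mul(6, Add(L, 6))), F), -1) = Pow(Add(Pow(Mul(6, Add(3, 6)), 2), Rational(-1, 9601)), -1) = Pow(Add(Pow(Mul(6, 9), 2), Rational(-1, 9601)), -1) = Pow(Add(Pow(54, 2), Rational(-1, 9601)), -1) = Pow(Add(2916, Rational(-1, 9601)), -1) = Pow(Rational(27996515, 9601), -1) = Rational(9601, 27996515)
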